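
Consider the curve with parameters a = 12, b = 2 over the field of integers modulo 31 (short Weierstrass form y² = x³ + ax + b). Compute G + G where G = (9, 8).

tangent at (9, 8): λ = (3·9² + 12)/(2·8) ≡ 7/16. 16⁻¹ ≡ 2 (mod 31), so λ ≡ 7·2 ≡ 14.
  x = λ² - 9 - 9 = 196 - 18 ≡ 23; y = λ·(9 - 23) - 8 ≡ 13. → (23, 13)

(23, 13)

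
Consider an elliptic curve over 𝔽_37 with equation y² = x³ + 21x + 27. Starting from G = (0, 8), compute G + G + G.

Repeated addition: build up to 3G.
2G: tangent at (0, 8): λ = (3·0² + 21)/(2·8) ≡ 21/16. 16⁻¹ ≡ 7 (mod 37) since 16·7 = 112 ≡ 1, so λ ≡ 21·7 ≡ 36.
  x = λ² - 0 - 0 = 1296 - 0 ≡ 1; y = λ·(0 - 1) - 8 ≡ 30. → (1, 30)
3G: (1, 30) + (0, 8). λ = (8 - 30)/(0 - 1) ≡ 15/36 mod 37. 36⁻¹ ≡ 36 (mod 37), so λ ≡ 22.
  x = λ² - 1 - 0 = 484 - 1 ≡ 2; y = λ·(1 - 2) - 30 ≡ 22. → (2, 22)

(2, 22)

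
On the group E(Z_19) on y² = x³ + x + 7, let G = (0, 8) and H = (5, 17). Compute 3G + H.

First 3G:
Repeated addition: build up to 3G.
2G: tangent at (0, 8): λ = (3·0² + 1)/(2·8) ≡ 1/16. 16⁻¹ ≡ 6 (mod 19), so λ ≡ 1·6 ≡ 6.
  x = λ² - 0 - 0 = 36 - 0 ≡ 17; y = λ·(0 - 17) - 8 ≡ 4. → (17, 4)
3G: (17, 4) + (0, 8). λ = (8 - 4)/(0 - 17) ≡ 4/2 mod 19. 2⁻¹ ≡ 10 (mod 19), so λ ≡ 2.
  x = λ² - 17 - 0 = 4 - 17 ≡ 6; y = λ·(17 - 6) - 4 ≡ 18. → (6, 18)
3G = (6, 18).
Finally 3G + H:
(6, 18) + (5, 17). λ = (17 - 18)/(5 - 6) ≡ 18/18 mod 19. 18⁻¹ ≡ 18 (mod 19), so λ ≡ 1.
  x = λ² - 6 - 5 = 1 - 11 ≡ 9; y = λ·(6 - 9) - 18 ≡ 17. → (9, 17)

(9, 17)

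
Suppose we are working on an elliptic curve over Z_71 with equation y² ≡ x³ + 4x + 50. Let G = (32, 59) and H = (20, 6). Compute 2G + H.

(29, 42)

First 2G:
Repeated addition: build up to 2G.
2G: tangent at (32, 59): λ = (3·32² + 4)/(2·59) ≡ 23/47. 47⁻¹ ≡ 68 (mod 71), so λ ≡ 23·68 ≡ 2.
  x = λ² - 32 - 32 = 4 - 64 ≡ 11; y = λ·(32 - 11) - 59 ≡ 54. → (11, 54)
2G = (11, 54).
Finally 2G + H:
(11, 54) + (20, 6). λ = (6 - 54)/(20 - 11) ≡ 23/9 mod 71. 9⁻¹ ≡ 8 (mod 71) since 9·8 = 72 ≡ 1, so λ ≡ 42.
  x = λ² - 11 - 20 = 1764 - 31 ≡ 29; y = λ·(11 - 29) - 54 ≡ 42. → (29, 42)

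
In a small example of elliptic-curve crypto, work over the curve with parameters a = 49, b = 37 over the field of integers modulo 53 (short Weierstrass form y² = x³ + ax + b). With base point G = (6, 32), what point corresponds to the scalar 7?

(36, 11)

Repeated addition: build up to 7G.
2G: tangent at (6, 32): λ = (3·6² + 49)/(2·32) ≡ 51/11. 11⁻¹ ≡ 29 (mod 53), so λ ≡ 51·29 ≡ 48.
  x = λ² - 6 - 6 = 2304 - 12 ≡ 13; y = λ·(6 - 13) - 32 ≡ 3. → (13, 3)
3G: (13, 3) + (6, 32). λ = (32 - 3)/(6 - 13) ≡ 29/46 mod 53. 46⁻¹ ≡ 15 (mod 53), so λ ≡ 11.
  x = λ² - 13 - 6 = 121 - 19 ≡ 49; y = λ·(13 - 49) - 3 ≡ 25. → (49, 25)
4G: (49, 25) + (6, 32). λ = (32 - 25)/(6 - 49) ≡ 7/10 mod 53. 10⁻¹ ≡ 16 (mod 53), so λ ≡ 6.
  x = λ² - 49 - 6 = 36 - 55 ≡ 34; y = λ·(49 - 34) - 25 ≡ 12. → (34, 12)
5G: (34, 12) + (6, 32). λ = (32 - 12)/(6 - 34) ≡ 20/25 mod 53. 25⁻¹ ≡ 17 (mod 53) since 25·17 = 425 ≡ 1, so λ ≡ 22.
  x = λ² - 34 - 6 = 484 - 40 ≡ 20; y = λ·(34 - 20) - 12 ≡ 31. → (20, 31)
6G: (20, 31) + (6, 32). λ = (32 - 31)/(6 - 20) ≡ 1/39 mod 53. 39⁻¹ ≡ 34 (mod 53) since 39·34 = 1326 ≡ 1, so λ ≡ 34.
  x = λ² - 20 - 6 = 1156 - 26 ≡ 17; y = λ·(20 - 17) - 31 ≡ 18. → (17, 18)
7G: (17, 18) + (6, 32). λ = (32 - 18)/(6 - 17) ≡ 14/42 mod 53. 42⁻¹ ≡ 24 (mod 53), so λ ≡ 18.
  x = λ² - 17 - 6 = 324 - 23 ≡ 36; y = λ·(17 - 36) - 18 ≡ 11. → (36, 11)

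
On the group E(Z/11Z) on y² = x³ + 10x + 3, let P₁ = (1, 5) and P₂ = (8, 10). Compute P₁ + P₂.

(1, 5) + (8, 10). λ = (10 - 5)/(8 - 1) ≡ 5/7 mod 11. 7⁻¹ ≡ 8 (mod 11) since 7·8 = 56 ≡ 1, so λ ≡ 7.
  x = λ² - 1 - 8 = 49 - 9 ≡ 7; y = λ·(1 - 7) - 5 ≡ 8. → (7, 8)

(7, 8)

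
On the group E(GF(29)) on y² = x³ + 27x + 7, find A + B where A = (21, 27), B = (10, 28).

(21, 27) + (10, 28). λ = (28 - 27)/(10 - 21) ≡ 1/18 mod 29. 18⁻¹ ≡ 21 (mod 29), so λ ≡ 21.
  x = λ² - 21 - 10 = 441 - 31 ≡ 4; y = λ·(21 - 4) - 27 ≡ 11. → (4, 11)

(4, 11)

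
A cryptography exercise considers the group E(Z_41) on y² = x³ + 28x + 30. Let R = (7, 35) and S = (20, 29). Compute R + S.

(13, 34)

(7, 35) + (20, 29). λ = (29 - 35)/(20 - 7) ≡ 35/13 mod 41. 13⁻¹ ≡ 19 (mod 41), so λ ≡ 9.
  x = λ² - 7 - 20 = 81 - 27 ≡ 13; y = λ·(7 - 13) - 35 ≡ 34. → (13, 34)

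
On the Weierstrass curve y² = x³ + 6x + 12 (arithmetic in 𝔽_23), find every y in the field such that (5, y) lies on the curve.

x³ + 6x + 12 = 167 ≡ 6 (mod 23).
Square roots of 6 mod 23: 11 and 12 (since 11² = 121 ≡ 6).

11, 12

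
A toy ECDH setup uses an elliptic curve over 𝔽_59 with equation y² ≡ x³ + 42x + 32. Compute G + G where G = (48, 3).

(50, 39)

tangent at (48, 3): λ = (3·48² + 42)/(2·3) ≡ 51/6. 6⁻¹ ≡ 10 (mod 59), so λ ≡ 51·10 ≡ 38.
  x = λ² - 48 - 48 = 1444 - 96 ≡ 50; y = λ·(48 - 50) - 3 ≡ 39. → (50, 39)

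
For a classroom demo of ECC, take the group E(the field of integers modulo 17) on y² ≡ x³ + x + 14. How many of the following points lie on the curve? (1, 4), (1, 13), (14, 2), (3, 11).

(1, 4): 4² ≡ 16, rhs ≡ 16 → on.
(1, 13): 13² ≡ 16, rhs ≡ 16 → on.
(14, 2): 2² ≡ 4, rhs ≡ 1 → off.
(3, 11): 11² ≡ 2, rhs ≡ 10 → off.

2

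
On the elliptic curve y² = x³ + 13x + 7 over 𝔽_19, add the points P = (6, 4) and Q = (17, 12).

(16, 6)

(6, 4) + (17, 12). λ = (12 - 4)/(17 - 6) ≡ 8/11 mod 19. 11⁻¹ ≡ 7 (mod 19), so λ ≡ 18.
  x = λ² - 6 - 17 = 324 - 23 ≡ 16; y = λ·(6 - 16) - 4 ≡ 6. → (16, 6)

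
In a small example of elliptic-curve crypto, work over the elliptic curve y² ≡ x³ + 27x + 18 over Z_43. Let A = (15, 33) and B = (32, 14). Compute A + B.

(15, 33) + (32, 14). λ = (14 - 33)/(32 - 15) ≡ 24/17 mod 43. 17⁻¹ ≡ 38 (mod 43) since 17·38 = 646 ≡ 1, so λ ≡ 9.
  x = λ² - 15 - 32 = 81 - 47 ≡ 34; y = λ·(15 - 34) - 33 ≡ 11. → (34, 11)

(34, 11)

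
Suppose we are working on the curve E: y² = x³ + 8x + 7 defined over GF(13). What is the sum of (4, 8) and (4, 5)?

The two points share x = 4 and their y-coordinates satisfy 8 + 5 ≡ 0 (mod 13), so they are inverses. Their sum is the point at infinity.

O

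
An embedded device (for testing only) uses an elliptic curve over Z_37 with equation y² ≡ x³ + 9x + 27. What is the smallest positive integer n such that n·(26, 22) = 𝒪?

2P: tangent at (26, 22): λ = (3·26² + 9)/(2·22) ≡ 2/7. 7⁻¹ ≡ 16 (mod 37) since 7·16 = 112 ≡ 1, so λ ≡ 2·16 ≡ 32.
  x = λ² - 26 - 26 = 1024 - 52 ≡ 10; y = λ·(26 - 10) - 22 ≡ 9. → (10, 9)
3P: (10, 9) + (26, 22). λ = (22 - 9)/(26 - 10) ≡ 13/16 mod 37. 16⁻¹ ≡ 7 (mod 37), so λ ≡ 17.
  x = λ² - 10 - 26 = 289 - 36 ≡ 31; y = λ·(10 - 31) - 9 ≡ 4. → (31, 4)
4P: (31, 4) + (26, 22). λ = (22 - 4)/(26 - 31) ≡ 18/32 mod 37. 32⁻¹ ≡ 22 (mod 37), so λ ≡ 26.
  x = λ² - 31 - 26 = 676 - 57 ≡ 27; y = λ·(31 - 27) - 4 ≡ 26. → (27, 26)
5P: (27, 26) + (26, 22). λ = (22 - 26)/(26 - 27) ≡ 33/36 mod 37. 36⁻¹ ≡ 36 (mod 37), so λ ≡ 4.
  x = λ² - 27 - 26 = 16 - 53 ≡ 0; y = λ·(27 - 0) - 26 ≡ 8. → (0, 8)
6P: (0, 8) + (26, 22). λ = (22 - 8)/(26 - 0) ≡ 14/26 mod 37. 26⁻¹ ≡ 10 (mod 37), so λ ≡ 29.
  x = λ² - 0 - 26 = 841 - 26 ≡ 1; y = λ·(0 - 1) - 8 ≡ 0. → (1, 0)
7P: (1, 0) + (26, 22). λ = (22 - 0)/(26 - 1) ≡ 22/25 mod 37. 25⁻¹ ≡ 3 (mod 37) since 25·3 = 75 ≡ 1, so λ ≡ 29.
  x = λ² - 1 - 26 = 841 - 27 ≡ 0; y = λ·(1 - 0) - 0 ≡ 29. → (0, 29)
8P: (0, 29) + (26, 22). λ = (22 - 29)/(26 - 0) ≡ 30/26 mod 37. 26⁻¹ ≡ 10 (mod 37), so λ ≡ 4.
  x = λ² - 0 - 26 = 16 - 26 ≡ 27; y = λ·(0 - 27) - 29 ≡ 11. → (27, 11)
9P: (27, 11) + (26, 22). λ = (22 - 11)/(26 - 27) ≡ 11/36 mod 37. 36⁻¹ ≡ 36 (mod 37), so λ ≡ 26.
  x = λ² - 27 - 26 = 676 - 53 ≡ 31; y = λ·(27 - 31) - 11 ≡ 33. → (31, 33)
10P: (31, 33) + (26, 22). λ = (22 - 33)/(26 - 31) ≡ 26/32 mod 37. 32⁻¹ ≡ 22 (mod 37) since 32·22 = 704 ≡ 1, so λ ≡ 17.
  x = λ² - 31 - 26 = 289 - 57 ≡ 10; y = λ·(31 - 10) - 33 ≡ 28. → (10, 28)
11P: (10, 28) + (26, 22). λ = (22 - 28)/(26 - 10) ≡ 31/16 mod 37. 16⁻¹ ≡ 7 (mod 37), so λ ≡ 32.
  x = λ² - 10 - 26 = 1024 - 36 ≡ 26; y = λ·(10 - 26) - 28 ≡ 15. → (26, 15)
12P: (26, 15) + (26, 22): same x and y₁ ≡ -y₂, so the sum is 𝒪.
12P = 𝒪, so the order is 12.

12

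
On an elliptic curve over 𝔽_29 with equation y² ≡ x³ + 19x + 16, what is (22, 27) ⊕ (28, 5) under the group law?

(15, 15)

(22, 27) + (28, 5). λ = (5 - 27)/(28 - 22) ≡ 7/6 mod 29. 6⁻¹ ≡ 5 (mod 29), so λ ≡ 6.
  x = λ² - 22 - 28 = 36 - 50 ≡ 15; y = λ·(22 - 15) - 27 ≡ 15. → (15, 15)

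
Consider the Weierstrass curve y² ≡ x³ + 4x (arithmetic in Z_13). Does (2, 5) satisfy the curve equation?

y² = 5² ≡ 12; x³ + 4x + 0 = 16 ≡ 3 (mod 13). 12 ≠ 3.

no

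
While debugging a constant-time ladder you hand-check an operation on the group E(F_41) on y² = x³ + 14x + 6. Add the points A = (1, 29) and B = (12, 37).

(1, 29) + (12, 37). λ = (37 - 29)/(12 - 1) ≡ 8/11 mod 41. 11⁻¹ ≡ 15 (mod 41) since 11·15 = 165 ≡ 1, so λ ≡ 38.
  x = λ² - 1 - 12 = 1444 - 13 ≡ 37; y = λ·(1 - 37) - 29 ≡ 38. → (37, 38)

(37, 38)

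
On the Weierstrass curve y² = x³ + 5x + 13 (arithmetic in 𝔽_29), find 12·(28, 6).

Write G = (28, 6).
Repeated addition: build up to 12G.
2G: tangent at (28, 6): λ = (3·28² + 5)/(2·6) ≡ 8/12. 12⁻¹ ≡ 17 (mod 29), so λ ≡ 8·17 ≡ 20.
  x = λ² - 28 - 28 = 400 - 56 ≡ 25; y = λ·(28 - 25) - 6 ≡ 25. → (25, 25)
3G: (25, 25) + (28, 6). λ = (6 - 25)/(28 - 25) ≡ 10/3 mod 29. 3⁻¹ ≡ 10 (mod 29), so λ ≡ 13.
  x = λ² - 25 - 28 = 169 - 53 ≡ 0; y = λ·(25 - 0) - 25 ≡ 10. → (0, 10)
4G: (0, 10) + (28, 6). λ = (6 - 10)/(28 - 0) ≡ 25/28 mod 29. 28⁻¹ ≡ 28 (mod 29), so λ ≡ 4.
  x = λ² - 0 - 28 = 16 - 28 ≡ 17; y = λ·(0 - 17) - 10 ≡ 9. → (17, 9)
5G: (17, 9) + (28, 6). λ = (6 - 9)/(28 - 17) ≡ 26/11 mod 29. 11⁻¹ ≡ 8 (mod 29), so λ ≡ 5.
  x = λ² - 17 - 28 = 25 - 45 ≡ 9; y = λ·(17 - 9) - 9 ≡ 2. → (9, 2)
6G: (9, 2) + (28, 6). λ = (6 - 2)/(28 - 9) ≡ 4/19 mod 29. 19⁻¹ ≡ 26 (mod 29) since 19·26 = 494 ≡ 1, so λ ≡ 17.
  x = λ² - 9 - 28 = 289 - 37 ≡ 20; y = λ·(9 - 20) - 2 ≡ 14. → (20, 14)
7G: (20, 14) + (28, 6). λ = (6 - 14)/(28 - 20) ≡ 21/8 mod 29. 8⁻¹ ≡ 11 (mod 29), so λ ≡ 28.
  x = λ² - 20 - 28 = 784 - 48 ≡ 11; y = λ·(20 - 11) - 14 ≡ 6. → (11, 6)
8G: (11, 6) + (28, 6). λ = (6 - 6)/(28 - 11) ≡ 0/17 mod 29. 17⁻¹ ≡ 12 (mod 29), so λ ≡ 0.
  x = λ² - 11 - 28 = 0 - 39 ≡ 19; y = λ·(11 - 19) - 6 ≡ 23. → (19, 23)
9G: (19, 23) + (28, 6). λ = (6 - 23)/(28 - 19) ≡ 12/9 mod 29. 9⁻¹ ≡ 13 (mod 29), so λ ≡ 11.
  x = λ² - 19 - 28 = 121 - 47 ≡ 16; y = λ·(19 - 16) - 23 ≡ 10. → (16, 10)
10G: (16, 10) + (28, 6). λ = (6 - 10)/(28 - 16) ≡ 25/12 mod 29. 12⁻¹ ≡ 17 (mod 29) since 12·17 = 204 ≡ 1, so λ ≡ 19.
  x = λ² - 16 - 28 = 361 - 44 ≡ 27; y = λ·(16 - 27) - 10 ≡ 13. → (27, 13)
11G: (27, 13) + (28, 6). λ = (6 - 13)/(28 - 27) ≡ 22/1 mod 29. 1⁻¹ ≡ 1 (mod 29), so λ ≡ 22.
  x = λ² - 27 - 28 = 484 - 55 ≡ 23; y = λ·(27 - 23) - 13 ≡ 17. → (23, 17)
12G: (23, 17) + (28, 6). λ = (6 - 17)/(28 - 23) ≡ 18/5 mod 29. 5⁻¹ ≡ 6 (mod 29), so λ ≡ 21.
  x = λ² - 23 - 28 = 441 - 51 ≡ 13; y = λ·(23 - 13) - 17 ≡ 19. → (13, 19)

(13, 19)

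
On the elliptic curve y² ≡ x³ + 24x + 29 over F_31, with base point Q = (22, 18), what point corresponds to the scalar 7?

(18, 0)

Repeated addition: build up to 7Q.
2Q: tangent at (22, 18): λ = (3·22² + 24)/(2·18) ≡ 19/5. 5⁻¹ ≡ 25 (mod 31) since 5·25 = 125 ≡ 1, so λ ≡ 19·25 ≡ 10.
  x = λ² - 22 - 22 = 100 - 44 ≡ 25; y = λ·(22 - 25) - 18 ≡ 14. → (25, 14)
3Q: (25, 14) + (22, 18). λ = (18 - 14)/(22 - 25) ≡ 4/28 mod 31. 28⁻¹ ≡ 10 (mod 31), so λ ≡ 9.
  x = λ² - 25 - 22 = 81 - 47 ≡ 3; y = λ·(25 - 3) - 14 ≡ 29. → (3, 29)
4Q: (3, 29) + (22, 18). λ = (18 - 29)/(22 - 3) ≡ 20/19 mod 31. 19⁻¹ ≡ 18 (mod 31), so λ ≡ 19.
  x = λ² - 3 - 22 = 361 - 25 ≡ 26; y = λ·(3 - 26) - 29 ≡ 30. → (26, 30)
5Q: (26, 30) + (22, 18). λ = (18 - 30)/(22 - 26) ≡ 19/27 mod 31. 27⁻¹ ≡ 23 (mod 31) since 27·23 = 621 ≡ 1, so λ ≡ 3.
  x = λ² - 26 - 22 = 9 - 48 ≡ 23; y = λ·(26 - 23) - 30 ≡ 10. → (23, 10)
6Q: (23, 10) + (22, 18). λ = (18 - 10)/(22 - 23) ≡ 8/30 mod 31. 30⁻¹ ≡ 30 (mod 31) since 30·30 = 900 ≡ 1, so λ ≡ 23.
  x = λ² - 23 - 22 = 529 - 45 ≡ 19; y = λ·(23 - 19) - 10 ≡ 20. → (19, 20)
7Q: (19, 20) + (22, 18). λ = (18 - 20)/(22 - 19) ≡ 29/3 mod 31. 3⁻¹ ≡ 21 (mod 31), so λ ≡ 20.
  x = λ² - 19 - 22 = 400 - 41 ≡ 18; y = λ·(19 - 18) - 20 ≡ 0. → (18, 0)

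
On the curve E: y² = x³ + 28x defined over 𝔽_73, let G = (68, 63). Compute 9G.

Double-and-add on 9 = (1001)₂. Start with G = (68, 63) for the leading 1-bit.
double: tangent at (68, 63): λ = (3·68² + 28)/(2·63) ≡ 30/53. 53⁻¹ ≡ 62 (mod 73) since 53·62 = 3286 ≡ 1, so λ ≡ 30·62 ≡ 35.
  x = λ² - 68 - 68 = 1225 - 136 ≡ 67; y = λ·(68 - 67) - 63 ≡ 45. → (67, 45)
double: tangent at (67, 45): λ = (3·67² + 28)/(2·45) ≡ 63/17. 17⁻¹ ≡ 43 (mod 73) since 17·43 = 731 ≡ 1, so λ ≡ 63·43 ≡ 8.
  x = λ² - 67 - 67 = 64 - 134 ≡ 3; y = λ·(67 - 3) - 45 ≡ 29. → (3, 29)
double: tangent at (3, 29): λ = (3·3² + 28)/(2·29) ≡ 55/58. 58⁻¹ ≡ 34 (mod 73), so λ ≡ 55·34 ≡ 45.
  x = λ² - 3 - 3 = 2025 - 6 ≡ 48; y = λ·(3 - 48) - 29 ≡ 63. → (48, 63)
add G: (48, 63) + (68, 63). λ = (63 - 63)/(68 - 48) ≡ 0/20 mod 73. 20⁻¹ ≡ 11 (mod 73), so λ ≡ 0.
  x = λ² - 48 - 68 = 0 - 116 ≡ 30; y = λ·(48 - 30) - 63 ≡ 10. → (30, 10)

(30, 10)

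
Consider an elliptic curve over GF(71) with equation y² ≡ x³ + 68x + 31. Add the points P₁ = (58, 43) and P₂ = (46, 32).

(63, 53)

(58, 43) + (46, 32). λ = (32 - 43)/(46 - 58) ≡ 60/59 mod 71. 59⁻¹ ≡ 65 (mod 71), so λ ≡ 66.
  x = λ² - 58 - 46 = 4356 - 104 ≡ 63; y = λ·(58 - 63) - 43 ≡ 53. → (63, 53)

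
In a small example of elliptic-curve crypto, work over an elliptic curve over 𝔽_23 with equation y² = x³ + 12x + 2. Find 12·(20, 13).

Write P = (20, 13).
Repeated addition: build up to 12P.
2P: tangent at (20, 13): λ = (3·20² + 12)/(2·13) ≡ 16/3. 3⁻¹ ≡ 8 (mod 23) since 3·8 = 24 ≡ 1, so λ ≡ 16·8 ≡ 13.
  x = λ² - 20 - 20 = 169 - 40 ≡ 14; y = λ·(20 - 14) - 13 ≡ 19. → (14, 19)
3P: (14, 19) + (20, 13). λ = (13 - 19)/(20 - 14) ≡ 17/6 mod 23. 6⁻¹ ≡ 4 (mod 23) since 6·4 = 24 ≡ 1, so λ ≡ 22.
  x = λ² - 14 - 20 = 484 - 34 ≡ 13; y = λ·(14 - 13) - 19 ≡ 3. → (13, 3)
4P: (13, 3) + (20, 13). λ = (13 - 3)/(20 - 13) ≡ 10/7 mod 23. 7⁻¹ ≡ 10 (mod 23), so λ ≡ 8.
  x = λ² - 13 - 20 = 64 - 33 ≡ 8; y = λ·(13 - 8) - 3 ≡ 14. → (8, 14)
5P: (8, 14) + (20, 13). λ = (13 - 14)/(20 - 8) ≡ 22/12 mod 23. 12⁻¹ ≡ 2 (mod 23), so λ ≡ 21.
  x = λ² - 8 - 20 = 441 - 28 ≡ 22; y = λ·(8 - 22) - 14 ≡ 14. → (22, 14)
6P: (22, 14) + (20, 13). λ = (13 - 14)/(20 - 22) ≡ 22/21 mod 23. 21⁻¹ ≡ 11 (mod 23), so λ ≡ 12.
  x = λ² - 22 - 20 = 144 - 42 ≡ 10; y = λ·(22 - 10) - 14 ≡ 15. → (10, 15)
7P: (10, 15) + (20, 13). λ = (13 - 15)/(20 - 10) ≡ 21/10 mod 23. 10⁻¹ ≡ 7 (mod 23) since 10·7 = 70 ≡ 1, so λ ≡ 9.
  x = λ² - 10 - 20 = 81 - 30 ≡ 5; y = λ·(10 - 5) - 15 ≡ 7. → (5, 7)
8P: (5, 7) + (20, 13). λ = (13 - 7)/(20 - 5) ≡ 6/15 mod 23. 15⁻¹ ≡ 20 (mod 23), so λ ≡ 5.
  x = λ² - 5 - 20 = 25 - 25 ≡ 0; y = λ·(5 - 0) - 7 ≡ 18. → (0, 18)
9P: (0, 18) + (20, 13). λ = (13 - 18)/(20 - 0) ≡ 18/20 mod 23. 20⁻¹ ≡ 15 (mod 23), so λ ≡ 17.
  x = λ² - 0 - 20 = 289 - 20 ≡ 16; y = λ·(0 - 16) - 18 ≡ 9. → (16, 9)
10P: (16, 9) + (20, 13). λ = (13 - 9)/(20 - 16) ≡ 4/4 mod 23. 4⁻¹ ≡ 6 (mod 23) since 4·6 = 24 ≡ 1, so λ ≡ 1.
  x = λ² - 16 - 20 = 1 - 36 ≡ 11; y = λ·(16 - 11) - 9 ≡ 19. → (11, 19)
11P: (11, 19) + (20, 13). λ = (13 - 19)/(20 - 11) ≡ 17/9 mod 23. 9⁻¹ ≡ 18 (mod 23) since 9·18 = 162 ≡ 1, so λ ≡ 7.
  x = λ² - 11 - 20 = 49 - 31 ≡ 18; y = λ·(11 - 18) - 19 ≡ 1. → (18, 1)
12P: (18, 1) + (20, 13). λ = (13 - 1)/(20 - 18) ≡ 12/2 mod 23. 2⁻¹ ≡ 12 (mod 23), so λ ≡ 6.
  x = λ² - 18 - 20 = 36 - 38 ≡ 21; y = λ·(18 - 21) - 1 ≡ 4. → (21, 4)

(21, 4)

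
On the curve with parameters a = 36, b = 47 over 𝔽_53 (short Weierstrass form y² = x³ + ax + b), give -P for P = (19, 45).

(19, 8)

-(19, 45) = (19, -45 mod 53) = (19, 8).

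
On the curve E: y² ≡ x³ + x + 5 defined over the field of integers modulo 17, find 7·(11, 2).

(2, 7)

Write G = (11, 2).
Repeated addition: build up to 7G.
2G: tangent at (11, 2): λ = (3·11² + 1)/(2·2) ≡ 7/4. 4⁻¹ ≡ 13 (mod 17) since 4·13 = 52 ≡ 1, so λ ≡ 7·13 ≡ 6.
  x = λ² - 11 - 11 = 36 - 22 ≡ 14; y = λ·(11 - 14) - 2 ≡ 14. → (14, 14)
3G: (14, 14) + (11, 2). λ = (2 - 14)/(11 - 14) ≡ 5/14 mod 17. 14⁻¹ ≡ 11 (mod 17) since 14·11 = 154 ≡ 1, so λ ≡ 4.
  x = λ² - 14 - 11 = 16 - 25 ≡ 8; y = λ·(14 - 8) - 14 ≡ 10. → (8, 10)
4G: (8, 10) + (11, 2). λ = (2 - 10)/(11 - 8) ≡ 9/3 mod 17. 3⁻¹ ≡ 6 (mod 17) since 3·6 = 18 ≡ 1, so λ ≡ 3.
  x = λ² - 8 - 11 = 9 - 19 ≡ 7; y = λ·(8 - 7) - 10 ≡ 10. → (7, 10)
5G: (7, 10) + (11, 2). λ = (2 - 10)/(11 - 7) ≡ 9/4 mod 17. 4⁻¹ ≡ 13 (mod 17) since 4·13 = 52 ≡ 1, so λ ≡ 15.
  x = λ² - 7 - 11 = 225 - 18 ≡ 3; y = λ·(7 - 3) - 10 ≡ 16. → (3, 16)
6G: (3, 16) + (11, 2). λ = (2 - 16)/(11 - 3) ≡ 3/8 mod 17. 8⁻¹ ≡ 15 (mod 17) since 8·15 = 120 ≡ 1, so λ ≡ 11.
  x = λ² - 3 - 11 = 121 - 14 ≡ 5; y = λ·(3 - 5) - 16 ≡ 13. → (5, 13)
7G: (5, 13) + (11, 2). λ = (2 - 13)/(11 - 5) ≡ 6/6 mod 17. 6⁻¹ ≡ 3 (mod 17), so λ ≡ 1.
  x = λ² - 5 - 11 = 1 - 16 ≡ 2; y = λ·(5 - 2) - 13 ≡ 7. → (2, 7)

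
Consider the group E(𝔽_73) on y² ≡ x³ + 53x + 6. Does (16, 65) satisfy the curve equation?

y² = 65² ≡ 64; x³ + 53x + 6 = 4950 ≡ 59 (mod 73). 64 ≠ 59.

no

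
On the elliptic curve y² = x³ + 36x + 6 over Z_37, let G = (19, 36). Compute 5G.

Repeated addition: build up to 5G.
2G: tangent at (19, 36): λ = (3·19² + 36)/(2·36) ≡ 9/35. 35⁻¹ ≡ 18 (mod 37), so λ ≡ 9·18 ≡ 14.
  x = λ² - 19 - 19 = 196 - 38 ≡ 10; y = λ·(19 - 10) - 36 ≡ 16. → (10, 16)
3G: (10, 16) + (19, 36). λ = (36 - 16)/(19 - 10) ≡ 20/9 mod 37. 9⁻¹ ≡ 33 (mod 37), so λ ≡ 31.
  x = λ² - 10 - 19 = 961 - 29 ≡ 7; y = λ·(10 - 7) - 16 ≡ 3. → (7, 3)
4G: (7, 3) + (19, 36). λ = (36 - 3)/(19 - 7) ≡ 33/12 mod 37. 12⁻¹ ≡ 34 (mod 37), so λ ≡ 12.
  x = λ² - 7 - 19 = 144 - 26 ≡ 7; y = λ·(7 - 7) - 3 ≡ 34. → (7, 34)
5G: (7, 34) + (19, 36). λ = (36 - 34)/(19 - 7) ≡ 2/12 mod 37. 12⁻¹ ≡ 34 (mod 37), so λ ≡ 31.
  x = λ² - 7 - 19 = 961 - 26 ≡ 10; y = λ·(7 - 10) - 34 ≡ 21. → (10, 21)

(10, 21)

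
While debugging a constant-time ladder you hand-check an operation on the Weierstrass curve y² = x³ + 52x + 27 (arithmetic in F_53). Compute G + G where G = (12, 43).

(38, 35)

tangent at (12, 43): λ = (3·12² + 52)/(2·43) ≡ 7/33. 33⁻¹ ≡ 45 (mod 53) since 33·45 = 1485 ≡ 1, so λ ≡ 7·45 ≡ 50.
  x = λ² - 12 - 12 = 2500 - 24 ≡ 38; y = λ·(12 - 38) - 43 ≡ 35. → (38, 35)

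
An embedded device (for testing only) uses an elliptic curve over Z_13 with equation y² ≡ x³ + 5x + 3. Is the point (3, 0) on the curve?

y² = 0² ≡ 0; x³ + 5x + 3 = 45 ≡ 6 (mod 13). 0 ≠ 6.

no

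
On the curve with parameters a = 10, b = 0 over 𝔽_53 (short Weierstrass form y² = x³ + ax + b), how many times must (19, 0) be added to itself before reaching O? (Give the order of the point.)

2

2P: (19, 0) + (19, 0): same x and y₁ ≡ -y₂, so the sum is O.
2P = O, so the order is 2.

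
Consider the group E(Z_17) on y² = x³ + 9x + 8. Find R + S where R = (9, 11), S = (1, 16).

(5, 12)

(9, 11) + (1, 16). λ = (16 - 11)/(1 - 9) ≡ 5/9 mod 17. 9⁻¹ ≡ 2 (mod 17), so λ ≡ 10.
  x = λ² - 9 - 1 = 100 - 10 ≡ 5; y = λ·(9 - 5) - 11 ≡ 12. → (5, 12)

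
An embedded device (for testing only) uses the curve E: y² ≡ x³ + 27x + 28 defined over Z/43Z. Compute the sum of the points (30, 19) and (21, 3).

(30, 19) + (21, 3). λ = (3 - 19)/(21 - 30) ≡ 27/34 mod 43. 34⁻¹ ≡ 19 (mod 43) since 34·19 = 646 ≡ 1, so λ ≡ 40.
  x = λ² - 30 - 21 = 1600 - 51 ≡ 1; y = λ·(30 - 1) - 19 ≡ 23. → (1, 23)

(1, 23)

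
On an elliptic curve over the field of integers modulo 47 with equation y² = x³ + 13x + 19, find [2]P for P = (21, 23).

tangent at (21, 23): λ = (3·21² + 13)/(2·23) ≡ 20/46. 46⁻¹ ≡ 46 (mod 47) since 46·46 = 2116 ≡ 1, so λ ≡ 20·46 ≡ 27.
  x = λ² - 21 - 21 = 729 - 42 ≡ 29; y = λ·(21 - 29) - 23 ≡ 43. → (29, 43)

(29, 43)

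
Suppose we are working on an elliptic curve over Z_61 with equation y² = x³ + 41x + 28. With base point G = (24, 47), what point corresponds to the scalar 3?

Repeated addition: build up to 3G.
2G: tangent at (24, 47): λ = (3·24² + 41)/(2·47) ≡ 0/33. 33⁻¹ ≡ 37 (mod 61), so λ ≡ 0·37 ≡ 0.
  x = λ² - 24 - 24 = 0 - 48 ≡ 13; y = λ·(24 - 13) - 47 ≡ 14. → (13, 14)
3G: (13, 14) + (24, 47). λ = (47 - 14)/(24 - 13) ≡ 33/11 mod 61. 11⁻¹ ≡ 50 (mod 61), so λ ≡ 3.
  x = λ² - 13 - 24 = 9 - 37 ≡ 33; y = λ·(13 - 33) - 14 ≡ 48. → (33, 48)

(33, 48)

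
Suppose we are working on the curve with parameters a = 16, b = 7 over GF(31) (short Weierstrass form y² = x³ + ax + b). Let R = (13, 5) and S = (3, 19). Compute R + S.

(13, 5) + (3, 19). λ = (19 - 5)/(3 - 13) ≡ 14/21 mod 31. 21⁻¹ ≡ 3 (mod 31), so λ ≡ 11.
  x = λ² - 13 - 3 = 121 - 16 ≡ 12; y = λ·(13 - 12) - 5 ≡ 6. → (12, 6)

(12, 6)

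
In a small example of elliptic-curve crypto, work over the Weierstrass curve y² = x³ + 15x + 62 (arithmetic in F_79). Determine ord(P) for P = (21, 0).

2

2P: (21, 0) + (21, 0): same x and y₁ ≡ -y₂, so the sum is ∞.
2P = ∞, so the order is 2.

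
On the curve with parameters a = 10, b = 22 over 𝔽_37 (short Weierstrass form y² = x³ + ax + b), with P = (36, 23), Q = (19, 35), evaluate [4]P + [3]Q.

(36, 14)

First 4P:
Repeated addition: build up to 4P.
2P: tangent at (36, 23): λ = (3·36² + 10)/(2·23) ≡ 13/9. 9⁻¹ ≡ 33 (mod 37), so λ ≡ 13·33 ≡ 22.
  x = λ² - 36 - 36 = 484 - 72 ≡ 5; y = λ·(36 - 5) - 23 ≡ 30. → (5, 30)
3P: (5, 30) + (36, 23). λ = (23 - 30)/(36 - 5) ≡ 30/31 mod 37. 31⁻¹ ≡ 6 (mod 37) since 31·6 = 186 ≡ 1, so λ ≡ 32.
  x = λ² - 5 - 36 = 1024 - 41 ≡ 21; y = λ·(5 - 21) - 30 ≡ 13. → (21, 13)
4P: (21, 13) + (36, 23). λ = (23 - 13)/(36 - 21) ≡ 10/15 mod 37. 15⁻¹ ≡ 5 (mod 37) since 15·5 = 75 ≡ 1, so λ ≡ 13.
  x = λ² - 21 - 36 = 169 - 57 ≡ 1; y = λ·(21 - 1) - 13 ≡ 25. → (1, 25)
4P = (1, 25).
Next 3Q:
Repeated addition: build up to 3Q.
2Q: tangent at (19, 35): λ = (3·19² + 10)/(2·35) ≡ 20/33. 33⁻¹ ≡ 9 (mod 37) since 33·9 = 297 ≡ 1, so λ ≡ 20·9 ≡ 32.
  x = λ² - 19 - 19 = 1024 - 38 ≡ 24; y = λ·(19 - 24) - 35 ≡ 27. → (24, 27)
3Q: (24, 27) + (19, 35). λ = (35 - 27)/(19 - 24) ≡ 8/32 mod 37. 32⁻¹ ≡ 22 (mod 37), so λ ≡ 28.
  x = λ² - 24 - 19 = 784 - 43 ≡ 1; y = λ·(24 - 1) - 27 ≡ 25. → (1, 25)
3Q = (1, 25).
Finally 4P + 3Q:
tangent at (1, 25): λ = (3·1² + 10)/(2·25) ≡ 13/13. 13⁻¹ ≡ 20 (mod 37), so λ ≡ 13·20 ≡ 1.
  x = λ² - 1 - 1 = 1 - 2 ≡ 36; y = λ·(1 - 36) - 25 ≡ 14. → (36, 14)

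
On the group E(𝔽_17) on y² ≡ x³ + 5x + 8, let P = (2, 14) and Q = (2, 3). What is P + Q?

O

The two points share x = 2 and their y-coordinates satisfy 14 + 3 ≡ 0 (mod 17), so they are inverses. Their sum is the point at infinity.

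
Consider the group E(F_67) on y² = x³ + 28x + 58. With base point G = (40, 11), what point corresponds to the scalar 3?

(10, 20)

Repeated addition: build up to 3G.
2G: tangent at (40, 11): λ = (3·40² + 28)/(2·11) ≡ 4/22. 22⁻¹ ≡ 64 (mod 67) since 22·64 = 1408 ≡ 1, so λ ≡ 4·64 ≡ 55.
  x = λ² - 40 - 40 = 3025 - 80 ≡ 64; y = λ·(40 - 64) - 11 ≡ 9. → (64, 9)
3G: (64, 9) + (40, 11). λ = (11 - 9)/(40 - 64) ≡ 2/43 mod 67. 43⁻¹ ≡ 53 (mod 67) since 43·53 = 2279 ≡ 1, so λ ≡ 39.
  x = λ² - 64 - 40 = 1521 - 104 ≡ 10; y = λ·(64 - 10) - 9 ≡ 20. → (10, 20)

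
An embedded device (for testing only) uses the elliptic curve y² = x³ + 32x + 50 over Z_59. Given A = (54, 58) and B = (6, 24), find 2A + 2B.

(47, 11)

First 2A:
Repeated addition: build up to 2A.
2A: tangent at (54, 58): λ = (3·54² + 32)/(2·58) ≡ 48/57. 57⁻¹ ≡ 29 (mod 59), so λ ≡ 48·29 ≡ 35.
  x = λ² - 54 - 54 = 1225 - 108 ≡ 55; y = λ·(54 - 55) - 58 ≡ 25. → (55, 25)
2A = (55, 25).
Next 2B:
Repeated addition: build up to 2B.
2B: tangent at (6, 24): λ = (3·6² + 32)/(2·24) ≡ 22/48. 48⁻¹ ≡ 16 (mod 59), so λ ≡ 22·16 ≡ 57.
  x = λ² - 6 - 6 = 3249 - 12 ≡ 51; y = λ·(6 - 51) - 24 ≡ 7. → (51, 7)
2B = (51, 7).
Finally 2A + 2B:
(55, 25) + (51, 7). λ = (7 - 25)/(51 - 55) ≡ 41/55 mod 59. 55⁻¹ ≡ 44 (mod 59), so λ ≡ 34.
  x = λ² - 55 - 51 = 1156 - 106 ≡ 47; y = λ·(55 - 47) - 25 ≡ 11. → (47, 11)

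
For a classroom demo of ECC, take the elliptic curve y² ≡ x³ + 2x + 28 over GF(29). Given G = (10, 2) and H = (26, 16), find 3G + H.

First 3G:
Repeated addition: build up to 3G.
2G: tangent at (10, 2): λ = (3·10² + 2)/(2·2) ≡ 12/4. 4⁻¹ ≡ 22 (mod 29), so λ ≡ 12·22 ≡ 3.
  x = λ² - 10 - 10 = 9 - 20 ≡ 18; y = λ·(10 - 18) - 2 ≡ 3. → (18, 3)
3G: (18, 3) + (10, 2). λ = (2 - 3)/(10 - 18) ≡ 28/21 mod 29. 21⁻¹ ≡ 18 (mod 29), so λ ≡ 11.
  x = λ² - 18 - 10 = 121 - 28 ≡ 6; y = λ·(18 - 6) - 3 ≡ 13. → (6, 13)
3G = (6, 13).
Finally 3G + H:
(6, 13) + (26, 16). λ = (16 - 13)/(26 - 6) ≡ 3/20 mod 29. 20⁻¹ ≡ 16 (mod 29), so λ ≡ 19.
  x = λ² - 6 - 26 = 361 - 32 ≡ 10; y = λ·(6 - 10) - 13 ≡ 27. → (10, 27)

(10, 27)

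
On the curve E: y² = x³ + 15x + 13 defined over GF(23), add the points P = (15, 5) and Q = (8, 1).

(15, 5) + (8, 1). λ = (1 - 5)/(8 - 15) ≡ 19/16 mod 23. 16⁻¹ ≡ 13 (mod 23), so λ ≡ 17.
  x = λ² - 15 - 8 = 289 - 23 ≡ 13; y = λ·(15 - 13) - 5 ≡ 6. → (13, 6)

(13, 6)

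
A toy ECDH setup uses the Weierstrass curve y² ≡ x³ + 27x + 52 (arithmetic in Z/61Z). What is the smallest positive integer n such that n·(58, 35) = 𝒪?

2P: tangent at (58, 35): λ = (3·58² + 27)/(2·35) ≡ 54/9. 9⁻¹ ≡ 34 (mod 61), so λ ≡ 54·34 ≡ 6.
  x = λ² - 58 - 58 = 36 - 116 ≡ 42; y = λ·(58 - 42) - 35 ≡ 0. → (42, 0)
3P: (42, 0) + (58, 35). λ = (35 - 0)/(58 - 42) ≡ 35/16 mod 61. 16⁻¹ ≡ 42 (mod 61), so λ ≡ 6.
  x = λ² - 42 - 58 = 36 - 100 ≡ 58; y = λ·(42 - 58) - 0 ≡ 26. → (58, 26)
4P: (58, 26) + (58, 35): same x and y₁ ≡ -y₂, so the sum is 𝒪.
4P = 𝒪, so the order is 4.

4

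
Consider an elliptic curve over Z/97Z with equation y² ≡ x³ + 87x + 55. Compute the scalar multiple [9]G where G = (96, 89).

(68, 77)

Repeated addition: build up to 9G.
2G: tangent at (96, 89): λ = (3·96² + 87)/(2·89) ≡ 90/81. 81⁻¹ ≡ 6 (mod 97), so λ ≡ 90·6 ≡ 55.
  x = λ² - 96 - 96 = 3025 - 192 ≡ 20; y = λ·(96 - 20) - 89 ≡ 17. → (20, 17)
3G: (20, 17) + (96, 89). λ = (89 - 17)/(96 - 20) ≡ 72/76 mod 97. 76⁻¹ ≡ 60 (mod 97) since 76·60 = 4560 ≡ 1, so λ ≡ 52.
  x = λ² - 20 - 96 = 2704 - 116 ≡ 66; y = λ·(20 - 66) - 17 ≡ 16. → (66, 16)
4G: (66, 16) + (96, 89). λ = (89 - 16)/(96 - 66) ≡ 73/30 mod 97. 30⁻¹ ≡ 55 (mod 97) since 30·55 = 1650 ≡ 1, so λ ≡ 38.
  x = λ² - 66 - 96 = 1444 - 162 ≡ 21; y = λ·(66 - 21) - 16 ≡ 45. → (21, 45)
5G: (21, 45) + (96, 89). λ = (89 - 45)/(96 - 21) ≡ 44/75 mod 97. 75⁻¹ ≡ 22 (mod 97), so λ ≡ 95.
  x = λ² - 21 - 96 = 9025 - 117 ≡ 81; y = λ·(21 - 81) - 45 ≡ 75. → (81, 75)
6G: (81, 75) + (96, 89). λ = (89 - 75)/(96 - 81) ≡ 14/15 mod 97. 15⁻¹ ≡ 13 (mod 97) since 15·13 = 195 ≡ 1, so λ ≡ 85.
  x = λ² - 81 - 96 = 7225 - 177 ≡ 64; y = λ·(81 - 64) - 75 ≡ 12. → (64, 12)
7G: (64, 12) + (96, 89). λ = (89 - 12)/(96 - 64) ≡ 77/32 mod 97. 32⁻¹ ≡ 94 (mod 97), so λ ≡ 60.
  x = λ² - 64 - 96 = 3600 - 160 ≡ 45; y = λ·(64 - 45) - 12 ≡ 61. → (45, 61)
8G: (45, 61) + (96, 89). λ = (89 - 61)/(96 - 45) ≡ 28/51 mod 97. 51⁻¹ ≡ 78 (mod 97), so λ ≡ 50.
  x = λ² - 45 - 96 = 2500 - 141 ≡ 31; y = λ·(45 - 31) - 61 ≡ 57. → (31, 57)
9G: (31, 57) + (96, 89). λ = (89 - 57)/(96 - 31) ≡ 32/65 mod 97. 65⁻¹ ≡ 3 (mod 97), so λ ≡ 96.
  x = λ² - 31 - 96 = 9216 - 127 ≡ 68; y = λ·(31 - 68) - 57 ≡ 77. → (68, 77)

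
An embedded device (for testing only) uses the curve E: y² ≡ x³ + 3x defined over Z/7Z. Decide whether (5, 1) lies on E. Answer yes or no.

y² = 1² ≡ 1; x³ + 3x + 0 = 140 ≡ 0 (mod 7). 1 ≠ 0.

no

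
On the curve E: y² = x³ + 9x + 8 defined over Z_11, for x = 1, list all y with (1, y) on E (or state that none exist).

x³ + 9x + 8 = 18 ≡ 7 (mod 11).
7 is a non-residue mod 11; no y exists.

none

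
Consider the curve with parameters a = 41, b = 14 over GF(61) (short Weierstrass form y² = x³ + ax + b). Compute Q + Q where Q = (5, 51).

tangent at (5, 51): λ = (3·5² + 41)/(2·51) ≡ 55/41. 41⁻¹ ≡ 3 (mod 61), so λ ≡ 55·3 ≡ 43.
  x = λ² - 5 - 5 = 1849 - 10 ≡ 9; y = λ·(5 - 9) - 51 ≡ 21. → (9, 21)

(9, 21)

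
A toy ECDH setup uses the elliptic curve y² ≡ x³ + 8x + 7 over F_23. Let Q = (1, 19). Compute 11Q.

(19, 7)

Double-and-add on 11 = (1011)₂. Start with Q = (1, 19) for the leading 1-bit.
double: tangent at (1, 19): λ = (3·1² + 8)/(2·19) ≡ 11/15. 15⁻¹ ≡ 20 (mod 23) since 15·20 = 300 ≡ 1, so λ ≡ 11·20 ≡ 13.
  x = λ² - 1 - 1 = 169 - 2 ≡ 6; y = λ·(1 - 6) - 19 ≡ 8. → (6, 8)
double: tangent at (6, 8): λ = (3·6² + 8)/(2·8) ≡ 1/16. 16⁻¹ ≡ 13 (mod 23), so λ ≡ 1·13 ≡ 13.
  x = λ² - 6 - 6 = 169 - 12 ≡ 19; y = λ·(6 - 19) - 8 ≡ 7. → (19, 7)
add Q: (19, 7) + (1, 19). λ = (19 - 7)/(1 - 19) ≡ 12/5 mod 23. 5⁻¹ ≡ 14 (mod 23) since 5·14 = 70 ≡ 1, so λ ≡ 7.
  x = λ² - 19 - 1 = 49 - 20 ≡ 6; y = λ·(19 - 6) - 7 ≡ 15. → (6, 15)
double: tangent at (6, 15): λ = (3·6² + 8)/(2·15) ≡ 1/7. 7⁻¹ ≡ 10 (mod 23), so λ ≡ 1·10 ≡ 10.
  x = λ² - 6 - 6 = 100 - 12 ≡ 19; y = λ·(6 - 19) - 15 ≡ 16. → (19, 16)
add Q: (19, 16) + (1, 19). λ = (19 - 16)/(1 - 19) ≡ 3/5 mod 23. 5⁻¹ ≡ 14 (mod 23) since 5·14 = 70 ≡ 1, so λ ≡ 19.
  x = λ² - 19 - 1 = 361 - 20 ≡ 19; y = λ·(19 - 19) - 16 ≡ 7. → (19, 7)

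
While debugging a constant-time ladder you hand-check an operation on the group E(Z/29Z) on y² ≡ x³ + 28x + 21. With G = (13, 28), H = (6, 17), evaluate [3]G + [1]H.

First 3G:
Repeated addition: build up to 3G.
2G: tangent at (13, 28): λ = (3·13² + 28)/(2·28) ≡ 13/27. 27⁻¹ ≡ 14 (mod 29), so λ ≡ 13·14 ≡ 8.
  x = λ² - 13 - 13 = 64 - 26 ≡ 9; y = λ·(13 - 9) - 28 ≡ 4. → (9, 4)
3G: (9, 4) + (13, 28). λ = (28 - 4)/(13 - 9) ≡ 24/4 mod 29. 4⁻¹ ≡ 22 (mod 29) since 4·22 = 88 ≡ 1, so λ ≡ 6.
  x = λ² - 9 - 13 = 36 - 22 ≡ 14; y = λ·(9 - 14) - 4 ≡ 24. → (14, 24)
3G = (14, 24).
Finally 3G + H:
(14, 24) + (6, 17). λ = (17 - 24)/(6 - 14) ≡ 22/21 mod 29. 21⁻¹ ≡ 18 (mod 29), so λ ≡ 19.
  x = λ² - 14 - 6 = 361 - 20 ≡ 22; y = λ·(14 - 22) - 24 ≡ 27. → (22, 27)

(22, 27)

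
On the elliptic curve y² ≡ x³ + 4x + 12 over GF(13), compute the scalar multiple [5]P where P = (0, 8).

Double-and-add on 5 = (101)₂. Start with P = (0, 8) for the leading 1-bit.
double: tangent at (0, 8): λ = (3·0² + 4)/(2·8) ≡ 4/3. 3⁻¹ ≡ 9 (mod 13) since 3·9 = 27 ≡ 1, so λ ≡ 4·9 ≡ 10.
  x = λ² - 0 - 0 = 100 - 0 ≡ 9; y = λ·(0 - 9) - 8 ≡ 6. → (9, 6)
double: tangent at (9, 6): λ = (3·9² + 4)/(2·6) ≡ 0/12. 12⁻¹ ≡ 12 (mod 13), so λ ≡ 0·12 ≡ 0.
  x = λ² - 9 - 9 = 0 - 18 ≡ 8; y = λ·(9 - 8) - 6 ≡ 7. → (8, 7)
add P: (8, 7) + (0, 8). λ = (8 - 7)/(0 - 8) ≡ 1/5 mod 13. 5⁻¹ ≡ 8 (mod 13), so λ ≡ 8.
  x = λ² - 8 - 0 = 64 - 8 ≡ 4; y = λ·(8 - 4) - 7 ≡ 12. → (4, 12)

(4, 12)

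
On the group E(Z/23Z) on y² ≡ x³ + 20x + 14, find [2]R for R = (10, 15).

tangent at (10, 15): λ = (3·10² + 20)/(2·15) ≡ 21/7. 7⁻¹ ≡ 10 (mod 23) since 7·10 = 70 ≡ 1, so λ ≡ 21·10 ≡ 3.
  x = λ² - 10 - 10 = 9 - 20 ≡ 12; y = λ·(10 - 12) - 15 ≡ 2. → (12, 2)

(12, 2)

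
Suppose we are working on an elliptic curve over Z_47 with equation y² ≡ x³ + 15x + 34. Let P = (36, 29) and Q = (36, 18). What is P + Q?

The two points share x = 36 and their y-coordinates satisfy 29 + 18 ≡ 0 (mod 47), so they are inverses. Their sum is ∞.

O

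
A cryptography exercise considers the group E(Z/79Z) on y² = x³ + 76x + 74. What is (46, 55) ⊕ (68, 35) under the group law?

(5, 37)

(46, 55) + (68, 35). λ = (35 - 55)/(68 - 46) ≡ 59/22 mod 79. 22⁻¹ ≡ 18 (mod 79) since 22·18 = 396 ≡ 1, so λ ≡ 35.
  x = λ² - 46 - 68 = 1225 - 114 ≡ 5; y = λ·(46 - 5) - 55 ≡ 37. → (5, 37)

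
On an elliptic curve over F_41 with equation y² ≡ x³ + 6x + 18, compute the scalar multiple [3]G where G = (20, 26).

Repeated addition: build up to 3G.
2G: tangent at (20, 26): λ = (3·20² + 6)/(2·26) ≡ 17/11. 11⁻¹ ≡ 15 (mod 41), so λ ≡ 17·15 ≡ 9.
  x = λ² - 20 - 20 = 81 - 40 ≡ 0; y = λ·(20 - 0) - 26 ≡ 31. → (0, 31)
3G: (0, 31) + (20, 26). λ = (26 - 31)/(20 - 0) ≡ 36/20 mod 41. 20⁻¹ ≡ 39 (mod 41), so λ ≡ 10.
  x = λ² - 0 - 20 = 100 - 20 ≡ 39; y = λ·(0 - 39) - 31 ≡ 30. → (39, 30)

(39, 30)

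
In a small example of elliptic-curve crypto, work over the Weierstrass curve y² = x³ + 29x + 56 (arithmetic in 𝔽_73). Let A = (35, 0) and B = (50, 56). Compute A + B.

(24, 7)

(35, 0) + (50, 56). λ = (56 - 0)/(50 - 35) ≡ 56/15 mod 73. 15⁻¹ ≡ 39 (mod 73), so λ ≡ 67.
  x = λ² - 35 - 50 = 4489 - 85 ≡ 24; y = λ·(35 - 24) - 0 ≡ 7. → (24, 7)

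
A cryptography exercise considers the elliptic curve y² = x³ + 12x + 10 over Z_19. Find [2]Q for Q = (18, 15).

(7, 0)

tangent at (18, 15): λ = (3·18² + 12)/(2·15) ≡ 15/11. 11⁻¹ ≡ 7 (mod 19), so λ ≡ 15·7 ≡ 10.
  x = λ² - 18 - 18 = 100 - 36 ≡ 7; y = λ·(18 - 7) - 15 ≡ 0. → (7, 0)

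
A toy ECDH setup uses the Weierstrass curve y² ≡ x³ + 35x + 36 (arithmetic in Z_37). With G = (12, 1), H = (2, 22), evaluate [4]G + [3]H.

First 4G:
Double-and-add on 4 = (100)₂. Start with G = (12, 1) for the leading 1-bit.
double: tangent at (12, 1): λ = (3·12² + 35)/(2·1) ≡ 23/2. 2⁻¹ ≡ 19 (mod 37) since 2·19 = 38 ≡ 1, so λ ≡ 23·19 ≡ 30.
  x = λ² - 12 - 12 = 900 - 24 ≡ 25; y = λ·(12 - 25) - 1 ≡ 16. → (25, 16)
double: tangent at (25, 16): λ = (3·25² + 35)/(2·16) ≡ 23/32. 32⁻¹ ≡ 22 (mod 37) since 32·22 = 704 ≡ 1, so λ ≡ 23·22 ≡ 25.
  x = λ² - 25 - 25 = 625 - 50 ≡ 20; y = λ·(25 - 20) - 16 ≡ 35. → (20, 35)
4G = (20, 35).
Next 3H:
Repeated addition: build up to 3H.
2H: tangent at (2, 22): λ = (3·2² + 35)/(2·22) ≡ 10/7. 7⁻¹ ≡ 16 (mod 37), so λ ≡ 10·16 ≡ 12.
  x = λ² - 2 - 2 = 144 - 4 ≡ 29; y = λ·(2 - 29) - 22 ≡ 24. → (29, 24)
3H: (29, 24) + (2, 22). λ = (22 - 24)/(2 - 29) ≡ 35/10 mod 37. 10⁻¹ ≡ 26 (mod 37) since 10·26 = 260 ≡ 1, so λ ≡ 22.
  x = λ² - 29 - 2 = 484 - 31 ≡ 9; y = λ·(29 - 9) - 24 ≡ 9. → (9, 9)
3H = (9, 9).
Finally 4G + 3H:
(20, 35) + (9, 9). λ = (9 - 35)/(9 - 20) ≡ 11/26 mod 37. 26⁻¹ ≡ 10 (mod 37), so λ ≡ 36.
  x = λ² - 20 - 9 = 1296 - 29 ≡ 9; y = λ·(20 - 9) - 35 ≡ 28. → (9, 28)

(9, 28)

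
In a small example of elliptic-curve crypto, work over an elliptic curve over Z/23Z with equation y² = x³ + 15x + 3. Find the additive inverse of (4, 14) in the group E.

(4, 9)

-(4, 14) = (4, -14 mod 23) = (4, 9).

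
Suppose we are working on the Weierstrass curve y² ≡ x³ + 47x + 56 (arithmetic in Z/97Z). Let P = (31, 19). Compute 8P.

(65, 5)

Double-and-add on 8 = (1000)₂. Start with P = (31, 19) for the leading 1-bit.
double: tangent at (31, 19): λ = (3·31² + 47)/(2·19) ≡ 20/38. 38⁻¹ ≡ 23 (mod 97), so λ ≡ 20·23 ≡ 72.
  x = λ² - 31 - 31 = 5184 - 62 ≡ 78; y = λ·(31 - 78) - 19 ≡ 89. → (78, 89)
double: tangent at (78, 89): λ = (3·78² + 47)/(2·89) ≡ 63/81. 81⁻¹ ≡ 6 (mod 97) since 81·6 = 486 ≡ 1, so λ ≡ 63·6 ≡ 87.
  x = λ² - 78 - 78 = 7569 - 156 ≡ 41; y = λ·(78 - 41) - 89 ≡ 26. → (41, 26)
double: tangent at (41, 26): λ = (3·41² + 47)/(2·26) ≡ 46/52. 52⁻¹ ≡ 28 (mod 97), so λ ≡ 46·28 ≡ 27.
  x = λ² - 41 - 41 = 729 - 82 ≡ 65; y = λ·(41 - 65) - 26 ≡ 5. → (65, 5)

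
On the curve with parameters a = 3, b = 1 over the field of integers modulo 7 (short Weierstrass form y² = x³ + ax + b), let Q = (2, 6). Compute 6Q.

(4, 0)

Double-and-add on 6 = (110)₂. Start with Q = (2, 6) for the leading 1-bit.
double: tangent at (2, 6): λ = (3·2² + 3)/(2·6) ≡ 1/5. 5⁻¹ ≡ 3 (mod 7) since 5·3 = 15 ≡ 1, so λ ≡ 1·3 ≡ 3.
  x = λ² - 2 - 2 = 9 - 4 ≡ 5; y = λ·(2 - 5) - 6 ≡ 6. → (5, 6)
add Q: (5, 6) + (2, 6). λ = (6 - 6)/(2 - 5) ≡ 0/4 mod 7. 4⁻¹ ≡ 2 (mod 7), so λ ≡ 0.
  x = λ² - 5 - 2 = 0 - 7 ≡ 0; y = λ·(5 - 0) - 6 ≡ 1. → (0, 1)
double: tangent at (0, 1): λ = (3·0² + 3)/(2·1) ≡ 3/2. 2⁻¹ ≡ 4 (mod 7), so λ ≡ 3·4 ≡ 5.
  x = λ² - 0 - 0 = 25 - 0 ≡ 4; y = λ·(0 - 4) - 1 ≡ 0. → (4, 0)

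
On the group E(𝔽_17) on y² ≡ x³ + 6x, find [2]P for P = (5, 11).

(9, 16)

tangent at (5, 11): λ = (3·5² + 6)/(2·11) ≡ 13/5. 5⁻¹ ≡ 7 (mod 17), so λ ≡ 13·7 ≡ 6.
  x = λ² - 5 - 5 = 36 - 10 ≡ 9; y = λ·(5 - 9) - 11 ≡ 16. → (9, 16)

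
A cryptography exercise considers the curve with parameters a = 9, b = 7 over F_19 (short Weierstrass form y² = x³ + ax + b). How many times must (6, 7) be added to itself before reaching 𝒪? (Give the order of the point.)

2P: tangent at (6, 7): λ = (3·6² + 9)/(2·7) ≡ 3/14. 14⁻¹ ≡ 15 (mod 19), so λ ≡ 3·15 ≡ 7.
  x = λ² - 6 - 6 = 49 - 12 ≡ 18; y = λ·(6 - 18) - 7 ≡ 4. → (18, 4)
3P: (18, 4) + (6, 7). λ = (7 - 4)/(6 - 18) ≡ 3/7 mod 19. 7⁻¹ ≡ 11 (mod 19) since 7·11 = 77 ≡ 1, so λ ≡ 14.
  x = λ² - 18 - 6 = 196 - 24 ≡ 1; y = λ·(18 - 1) - 4 ≡ 6. → (1, 6)
4P: (1, 6) + (6, 7). λ = (7 - 6)/(6 - 1) ≡ 1/5 mod 19. 5⁻¹ ≡ 4 (mod 19), so λ ≡ 4.
  x = λ² - 1 - 6 = 16 - 7 ≡ 9; y = λ·(1 - 9) - 6 ≡ 0. → (9, 0)
5P: (9, 0) + (6, 7). λ = (7 - 0)/(6 - 9) ≡ 7/16 mod 19. 16⁻¹ ≡ 6 (mod 19), so λ ≡ 4.
  x = λ² - 9 - 6 = 16 - 15 ≡ 1; y = λ·(9 - 1) - 0 ≡ 13. → (1, 13)
6P: (1, 13) + (6, 7). λ = (7 - 13)/(6 - 1) ≡ 13/5 mod 19. 5⁻¹ ≡ 4 (mod 19), so λ ≡ 14.
  x = λ² - 1 - 6 = 196 - 7 ≡ 18; y = λ·(1 - 18) - 13 ≡ 15. → (18, 15)
7P: (18, 15) + (6, 7). λ = (7 - 15)/(6 - 18) ≡ 11/7 mod 19. 7⁻¹ ≡ 11 (mod 19) since 7·11 = 77 ≡ 1, so λ ≡ 7.
  x = λ² - 18 - 6 = 49 - 24 ≡ 6; y = λ·(18 - 6) - 15 ≡ 12. → (6, 12)
8P: (6, 12) + (6, 7): same x and y₁ ≡ -y₂, so the sum is 𝒪.
8P = 𝒪, so the order is 8.

8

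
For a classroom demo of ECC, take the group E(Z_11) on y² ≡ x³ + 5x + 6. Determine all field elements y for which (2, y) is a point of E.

x³ + 5x + 6 = 24 ≡ 2 (mod 11).
2 is a non-residue mod 11; no y exists.

none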